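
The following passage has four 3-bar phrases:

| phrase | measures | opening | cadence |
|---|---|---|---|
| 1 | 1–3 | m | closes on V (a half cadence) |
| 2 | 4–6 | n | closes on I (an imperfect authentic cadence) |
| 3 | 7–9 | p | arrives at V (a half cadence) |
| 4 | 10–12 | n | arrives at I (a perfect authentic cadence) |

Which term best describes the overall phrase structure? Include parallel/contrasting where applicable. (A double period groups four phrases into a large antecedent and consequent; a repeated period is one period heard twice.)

Four phrases in two halves: the first half (measures 1-6) ends with an imperfect authentic cadence, the second (mm. 7–12) with a perfect authentic cadence — a large antecedent–consequent pair, i.e. a double period.
Phrase 3 begins with different material from phrase 1, making it contrasting.

contrasting double period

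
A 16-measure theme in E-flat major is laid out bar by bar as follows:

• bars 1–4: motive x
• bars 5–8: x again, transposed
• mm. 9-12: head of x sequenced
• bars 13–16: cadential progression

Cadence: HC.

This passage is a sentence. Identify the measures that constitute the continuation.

measures 9–16

After the presentation (bars 1-8), the continuation covers the fragmentation through the cadence: measures 9-16.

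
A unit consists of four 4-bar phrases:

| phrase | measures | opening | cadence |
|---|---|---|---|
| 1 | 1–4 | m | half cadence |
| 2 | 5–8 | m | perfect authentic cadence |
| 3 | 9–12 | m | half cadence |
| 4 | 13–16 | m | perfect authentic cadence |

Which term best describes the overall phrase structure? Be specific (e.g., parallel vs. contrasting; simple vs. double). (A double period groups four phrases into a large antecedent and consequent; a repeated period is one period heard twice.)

repeated period

The cadence pattern HC–PAC–HC–PAC is weak–strong twice, and phrases 3–4 restate phrases 1–2: a period heard twice, not a double period (which would end weakly at phrase 2).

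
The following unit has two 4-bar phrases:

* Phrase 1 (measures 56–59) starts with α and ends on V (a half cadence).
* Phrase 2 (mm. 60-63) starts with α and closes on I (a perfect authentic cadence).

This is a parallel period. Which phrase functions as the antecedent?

phrase 1

The phrase ending with the weaker cadence (half cadence) is the antecedent; the one ending more conclusively (perfect authentic cadence) is the consequent. The antecedent is phrase 1.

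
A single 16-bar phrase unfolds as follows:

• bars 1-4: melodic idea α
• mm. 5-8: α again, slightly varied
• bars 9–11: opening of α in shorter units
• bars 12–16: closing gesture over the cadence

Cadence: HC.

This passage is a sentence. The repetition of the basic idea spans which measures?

The presentation of a sentence is the basic idea (measures 1–4) plus its repetition (measures 5-8); the repetition of the basic idea is therefore bars 5-8.

measures 5–8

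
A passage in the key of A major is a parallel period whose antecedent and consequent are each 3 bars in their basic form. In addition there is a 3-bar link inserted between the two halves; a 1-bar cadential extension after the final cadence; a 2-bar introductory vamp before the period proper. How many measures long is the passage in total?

Basic parallel period: 3 + 3 = 6 bars.
6 (basic form) + 3 (link) + 1 (cadential extension) + 2 (introduction) = 12.

12 measures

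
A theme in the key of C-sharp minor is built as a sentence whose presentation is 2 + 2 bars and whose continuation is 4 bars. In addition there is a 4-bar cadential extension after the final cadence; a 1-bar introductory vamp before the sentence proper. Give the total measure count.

Basic sentence: 2 + 2 + 4 = 8 bars.
8 (basic form) + 4 (cadential extension) + 1 (introduction) = 13.

13 measures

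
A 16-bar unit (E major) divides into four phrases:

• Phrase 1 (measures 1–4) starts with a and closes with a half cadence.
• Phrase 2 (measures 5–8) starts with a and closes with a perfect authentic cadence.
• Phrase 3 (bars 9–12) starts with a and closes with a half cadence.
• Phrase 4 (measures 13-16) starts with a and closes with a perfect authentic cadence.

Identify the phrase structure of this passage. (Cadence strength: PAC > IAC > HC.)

repeated period

The cadence pattern HC–PAC–HC–PAC is weak–strong twice, and phrases 3–4 restate phrases 1–2: a period heard twice, not a double period (which would end weakly at phrase 2).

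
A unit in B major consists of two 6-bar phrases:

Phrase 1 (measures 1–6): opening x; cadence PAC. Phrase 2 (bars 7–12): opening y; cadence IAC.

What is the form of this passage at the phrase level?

phrase group

The second phrase closes with an imperfect authentic cadence, which is not stronger than the first phrase's perfect authentic cadence; without a weak→strong cadential pair there is no antecedent–consequent relationship, so this is a phrase group rather than a period.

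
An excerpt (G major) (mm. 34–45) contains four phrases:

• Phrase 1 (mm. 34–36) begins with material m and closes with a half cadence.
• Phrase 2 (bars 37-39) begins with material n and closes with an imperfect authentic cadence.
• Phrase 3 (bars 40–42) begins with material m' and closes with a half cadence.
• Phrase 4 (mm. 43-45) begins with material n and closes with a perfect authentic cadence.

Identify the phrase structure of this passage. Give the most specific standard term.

Four phrases in two halves: the first half (mm. 34–39) ends with an imperfect authentic cadence, the second (mm. 40-45) with a perfect authentic cadence — a large antecedent–consequent pair, i.e. a double period.
Phrase 3 begins with the same material as phrase 1, making it parallel.

parallel double period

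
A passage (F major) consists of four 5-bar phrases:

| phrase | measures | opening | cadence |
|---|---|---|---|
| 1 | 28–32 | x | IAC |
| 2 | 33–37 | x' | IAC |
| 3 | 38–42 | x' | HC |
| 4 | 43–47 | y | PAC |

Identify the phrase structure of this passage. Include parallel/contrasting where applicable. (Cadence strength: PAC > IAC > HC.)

parallel double period

Four phrases in two halves: the first half (bars 28-37) ends with an imperfect authentic cadence, the second (mm. 38-47) with a perfect authentic cadence — a large antecedent–consequent pair, i.e. a double period.
Phrase 3 begins with the same material as phrase 1, making it parallel.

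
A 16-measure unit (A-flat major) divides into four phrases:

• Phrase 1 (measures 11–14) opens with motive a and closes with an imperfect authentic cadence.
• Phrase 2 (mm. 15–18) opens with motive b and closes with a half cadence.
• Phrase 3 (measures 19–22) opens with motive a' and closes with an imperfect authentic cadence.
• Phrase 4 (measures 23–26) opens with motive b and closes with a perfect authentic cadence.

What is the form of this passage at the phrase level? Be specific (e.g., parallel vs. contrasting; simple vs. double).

Four phrases in two halves: the first half (mm. 11-18) ends with a half cadence, the second (measures 19-26) with a perfect authentic cadence — a large antecedent–consequent pair, i.e. a double period.
Phrase 3 begins with the same material as phrase 1, making it parallel.

parallel double period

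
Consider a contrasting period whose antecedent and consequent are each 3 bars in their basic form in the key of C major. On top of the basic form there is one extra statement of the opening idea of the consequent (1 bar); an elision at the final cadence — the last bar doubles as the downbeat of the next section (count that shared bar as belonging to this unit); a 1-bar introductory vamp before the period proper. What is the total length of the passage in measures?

Basic contrasting period: 3 + 3 = 6 bars.
6 (basic form) + 1 (extra statement) + 1 (introduction) = 8.
The elision shares a bar with the next section but does not change this unit's count.

8 measures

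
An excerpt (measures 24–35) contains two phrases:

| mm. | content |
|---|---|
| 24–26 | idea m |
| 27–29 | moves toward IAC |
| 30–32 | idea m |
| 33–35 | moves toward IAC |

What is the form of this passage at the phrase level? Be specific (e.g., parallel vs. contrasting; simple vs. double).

Both phrases have the same opening (m) and the same cadence (imperfect authentic cadence): the second is a restatement, not a consequent, so this is a repeated phrase rather than a period.

repeated phrase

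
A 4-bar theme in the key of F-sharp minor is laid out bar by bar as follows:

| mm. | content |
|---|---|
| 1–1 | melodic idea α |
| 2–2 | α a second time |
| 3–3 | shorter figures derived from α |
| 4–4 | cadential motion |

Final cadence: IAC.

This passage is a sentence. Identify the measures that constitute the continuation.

measures 3–4

After the presentation (measures 1-2), the continuation covers the fragmentation through the cadence: mm. 3-4.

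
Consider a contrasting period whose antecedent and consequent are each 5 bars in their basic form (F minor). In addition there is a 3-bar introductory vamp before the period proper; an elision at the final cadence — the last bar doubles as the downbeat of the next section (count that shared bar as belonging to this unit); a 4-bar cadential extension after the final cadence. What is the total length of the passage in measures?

17 measures

Basic contrasting period: 5 + 5 = 10 bars.
10 (basic form) + 3 (introduction) + 4 (cadential extension) = 17.
The elision shares a bar with the next section but does not change this unit's count.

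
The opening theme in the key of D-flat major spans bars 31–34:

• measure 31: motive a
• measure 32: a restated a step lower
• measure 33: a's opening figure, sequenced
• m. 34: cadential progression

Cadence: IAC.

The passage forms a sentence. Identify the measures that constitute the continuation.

After the presentation (mm. 31–32), the continuation covers the fragmentation through the cadence: mm. 33–34.

measures 33–34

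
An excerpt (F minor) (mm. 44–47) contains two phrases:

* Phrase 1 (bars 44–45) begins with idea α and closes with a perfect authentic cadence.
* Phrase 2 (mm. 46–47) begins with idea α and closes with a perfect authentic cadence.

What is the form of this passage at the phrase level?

repeated phrase

Both phrases have the same opening (α) and the same cadence (perfect authentic cadence): the second is a restatement, not a consequent, so this is a repeated phrase rather than a period.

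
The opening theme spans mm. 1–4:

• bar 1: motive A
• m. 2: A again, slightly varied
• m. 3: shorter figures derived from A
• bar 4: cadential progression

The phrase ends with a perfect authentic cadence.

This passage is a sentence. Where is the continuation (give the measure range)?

measures 3–4

After the presentation (measures 1–2), the continuation covers the fragmentation through the cadence: measures 3–4.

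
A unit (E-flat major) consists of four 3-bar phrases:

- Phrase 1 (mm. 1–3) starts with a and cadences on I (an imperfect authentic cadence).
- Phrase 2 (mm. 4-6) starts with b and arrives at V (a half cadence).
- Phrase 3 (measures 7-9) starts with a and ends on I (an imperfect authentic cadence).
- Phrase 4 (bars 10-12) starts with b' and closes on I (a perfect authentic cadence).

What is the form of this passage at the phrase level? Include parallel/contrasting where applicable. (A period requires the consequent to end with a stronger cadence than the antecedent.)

parallel double period

Four phrases in two halves: the first half (bars 1–6) ends with a half cadence, the second (mm. 7-12) with a perfect authentic cadence — a large antecedent–consequent pair, i.e. a double period.
Phrase 3 begins with the same material as phrase 1, making it parallel.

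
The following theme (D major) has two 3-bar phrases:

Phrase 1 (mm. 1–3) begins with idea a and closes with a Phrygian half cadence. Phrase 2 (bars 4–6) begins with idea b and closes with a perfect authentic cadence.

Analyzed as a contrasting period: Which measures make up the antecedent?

measures 1–3

The antecedent is the phrase ending with the weaker cadence (Phrygian half cadence, phrase 1) and the consequent the one ending more conclusively (perfect authentic cadence, phrase 2); the antecedent is mm. 1-3.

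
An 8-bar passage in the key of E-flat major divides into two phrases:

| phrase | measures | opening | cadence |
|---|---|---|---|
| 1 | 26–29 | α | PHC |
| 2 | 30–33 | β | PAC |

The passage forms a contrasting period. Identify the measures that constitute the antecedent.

The antecedent is the phrase ending with the weaker cadence (Phrygian half cadence, phrase 1) and the consequent the one ending more conclusively (perfect authentic cadence, phrase 2); the antecedent is mm. 26–29.

measures 26–29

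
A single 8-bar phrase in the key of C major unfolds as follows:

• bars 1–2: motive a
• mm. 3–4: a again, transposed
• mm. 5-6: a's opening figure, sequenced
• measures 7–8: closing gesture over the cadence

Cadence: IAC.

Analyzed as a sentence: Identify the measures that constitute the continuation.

measures 5–8

After the presentation (measures 1-4), the continuation covers the fragmentation through the cadence: mm. 5–8.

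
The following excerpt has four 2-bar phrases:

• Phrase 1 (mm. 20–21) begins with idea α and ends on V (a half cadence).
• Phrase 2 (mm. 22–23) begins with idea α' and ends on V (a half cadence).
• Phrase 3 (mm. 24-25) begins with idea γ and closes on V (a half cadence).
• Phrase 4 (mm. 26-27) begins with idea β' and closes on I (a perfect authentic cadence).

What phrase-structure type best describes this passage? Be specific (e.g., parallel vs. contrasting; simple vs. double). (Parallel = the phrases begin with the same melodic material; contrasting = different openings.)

contrasting double period

Four phrases in two halves: the first half (mm. 20-23) ends with a half cadence, the second (mm. 24–27) with a perfect authentic cadence — a large antecedent–consequent pair, i.e. a double period.
Phrase 3 begins with different material from phrase 1, making it contrasting.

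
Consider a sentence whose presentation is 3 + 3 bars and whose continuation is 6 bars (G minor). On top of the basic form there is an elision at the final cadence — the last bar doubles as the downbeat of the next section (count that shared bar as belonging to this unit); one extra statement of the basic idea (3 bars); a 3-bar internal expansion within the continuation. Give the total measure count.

18 measures

Basic sentence: 3 + 3 + 6 = 12 bars.
12 (basic form) + 3 (extra statement) + 3 (internal expansion) = 18.
The elision shares a bar with the next section but does not change this unit's count.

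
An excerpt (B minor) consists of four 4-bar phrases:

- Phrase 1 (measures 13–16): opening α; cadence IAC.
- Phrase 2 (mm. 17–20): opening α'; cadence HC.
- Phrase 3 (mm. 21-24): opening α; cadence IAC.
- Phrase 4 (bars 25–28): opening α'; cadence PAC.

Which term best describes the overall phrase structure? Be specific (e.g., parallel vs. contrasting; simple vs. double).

Four phrases in two halves: the first half (bars 13-20) ends with a half cadence, the second (bars 21–28) with a perfect authentic cadence — a large antecedent–consequent pair, i.e. a double period.
Phrase 3 begins with the same material as phrase 1, making it parallel.

parallel double period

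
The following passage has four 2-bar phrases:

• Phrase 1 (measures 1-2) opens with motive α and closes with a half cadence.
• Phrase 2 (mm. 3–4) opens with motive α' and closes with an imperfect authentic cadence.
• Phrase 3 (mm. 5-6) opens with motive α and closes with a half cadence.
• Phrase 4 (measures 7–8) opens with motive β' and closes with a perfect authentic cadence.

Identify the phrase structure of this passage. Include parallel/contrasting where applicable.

Four phrases in two halves: the first half (bars 1-4) ends with an imperfect authentic cadence, the second (measures 5–8) with a perfect authentic cadence — a large antecedent–consequent pair, i.e. a double period.
Phrase 3 begins with the same material as phrase 1, making it parallel.

parallel double period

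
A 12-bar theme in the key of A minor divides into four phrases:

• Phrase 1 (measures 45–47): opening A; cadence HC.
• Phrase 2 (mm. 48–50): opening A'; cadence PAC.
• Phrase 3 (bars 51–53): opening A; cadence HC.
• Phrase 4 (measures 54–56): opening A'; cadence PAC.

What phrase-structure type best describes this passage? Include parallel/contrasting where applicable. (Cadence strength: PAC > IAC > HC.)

The cadence pattern HC–PAC–HC–PAC is weak–strong twice, and phrases 3–4 restate phrases 1–2: a period heard twice, not a double period (which would end weakly at phrase 2).

repeated period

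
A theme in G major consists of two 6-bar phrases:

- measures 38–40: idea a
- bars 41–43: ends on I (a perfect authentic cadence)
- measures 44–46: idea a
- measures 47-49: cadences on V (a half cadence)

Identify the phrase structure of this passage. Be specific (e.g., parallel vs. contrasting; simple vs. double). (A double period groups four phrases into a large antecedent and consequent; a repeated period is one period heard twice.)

The second phrase closes with a half cadence, which is not stronger than the first phrase's perfect authentic cadence; without a weak→strong cadential pair there is no antecedent–consequent relationship, so this is a phrase group rather than a period.

phrase group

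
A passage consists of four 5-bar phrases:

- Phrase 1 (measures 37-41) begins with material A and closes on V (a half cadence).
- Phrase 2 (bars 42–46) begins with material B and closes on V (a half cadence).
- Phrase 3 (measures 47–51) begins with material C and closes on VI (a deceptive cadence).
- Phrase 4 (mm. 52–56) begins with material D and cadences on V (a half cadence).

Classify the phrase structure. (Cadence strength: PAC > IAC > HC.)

Phrase 4 ends with a half cadence, no stronger than phrase 2's half cadence, so the four phrases do not form a double period; nor do phrases 3–4 duplicate 1–2, so it is not a repeated period. With no phrase reaching a conclusive cadence, the passage is a phrase group.

phrase group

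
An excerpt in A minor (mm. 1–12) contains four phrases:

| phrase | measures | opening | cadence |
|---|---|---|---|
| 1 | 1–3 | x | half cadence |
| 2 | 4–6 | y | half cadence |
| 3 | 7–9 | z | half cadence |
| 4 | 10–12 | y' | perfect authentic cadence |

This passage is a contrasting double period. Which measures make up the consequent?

In a double period the four phrases pair into a large antecedent (phrases 1–2, ending half cadence) and a large consequent (phrases 3–4, ending perfect authentic cadence). The consequent spans bars 7–12.

measures 7–12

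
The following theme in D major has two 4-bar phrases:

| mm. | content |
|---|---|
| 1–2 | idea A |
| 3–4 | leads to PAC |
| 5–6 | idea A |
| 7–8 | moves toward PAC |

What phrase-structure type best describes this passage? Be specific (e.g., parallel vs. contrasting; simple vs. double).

Both phrases have the same opening (A) and the same cadence (perfect authentic cadence): the second is a restatement, not a consequent, so this is a repeated phrase rather than a period.

repeated phrase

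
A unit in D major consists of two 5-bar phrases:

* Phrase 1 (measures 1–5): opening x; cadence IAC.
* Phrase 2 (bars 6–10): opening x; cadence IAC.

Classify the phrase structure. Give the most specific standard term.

Both phrases have the same opening (x) and the same cadence (imperfect authentic cadence): the second is a restatement, not a consequent, so this is a repeated phrase rather than a period.

repeated phrase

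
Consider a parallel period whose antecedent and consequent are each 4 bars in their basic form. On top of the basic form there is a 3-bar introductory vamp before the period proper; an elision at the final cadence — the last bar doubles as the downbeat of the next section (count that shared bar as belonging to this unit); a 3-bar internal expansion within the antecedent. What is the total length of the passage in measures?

14 measures

Basic parallel period: 4 + 4 = 8 bars.
8 (basic form) + 3 (introduction) + 3 (internal expansion) = 14.
The elision shares a bar with the next section but does not change this unit's count.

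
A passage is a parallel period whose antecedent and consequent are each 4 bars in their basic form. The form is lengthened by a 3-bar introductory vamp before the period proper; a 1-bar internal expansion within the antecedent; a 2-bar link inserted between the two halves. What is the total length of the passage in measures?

14 measures

Basic parallel period: 4 + 4 = 8 bars.
8 (basic form) + 3 (introduction) + 1 (internal expansion) + 2 (link) = 14.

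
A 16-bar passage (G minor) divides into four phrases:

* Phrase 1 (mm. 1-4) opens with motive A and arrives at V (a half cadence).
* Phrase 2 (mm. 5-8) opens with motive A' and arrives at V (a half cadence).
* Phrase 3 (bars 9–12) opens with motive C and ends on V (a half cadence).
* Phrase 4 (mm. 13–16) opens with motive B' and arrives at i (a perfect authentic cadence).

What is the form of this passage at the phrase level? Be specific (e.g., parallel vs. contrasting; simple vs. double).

Four phrases in two halves: the first half (bars 1–8) ends with a half cadence, the second (mm. 9-16) with a perfect authentic cadence — a large antecedent–consequent pair, i.e. a double period.
Phrase 3 begins with different material from phrase 1, making it contrasting.

contrasting double period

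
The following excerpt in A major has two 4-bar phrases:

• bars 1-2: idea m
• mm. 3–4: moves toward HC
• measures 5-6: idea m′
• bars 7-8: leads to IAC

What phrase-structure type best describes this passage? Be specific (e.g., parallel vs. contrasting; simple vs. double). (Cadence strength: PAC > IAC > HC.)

Phrase 1 ends with a half cadence (weaker) and phrase 2 with an imperfect authentic cadence (stronger): antecedent + consequent = a period.
The two phrases open with the same material (m / m′), so the period is parallel.

parallel period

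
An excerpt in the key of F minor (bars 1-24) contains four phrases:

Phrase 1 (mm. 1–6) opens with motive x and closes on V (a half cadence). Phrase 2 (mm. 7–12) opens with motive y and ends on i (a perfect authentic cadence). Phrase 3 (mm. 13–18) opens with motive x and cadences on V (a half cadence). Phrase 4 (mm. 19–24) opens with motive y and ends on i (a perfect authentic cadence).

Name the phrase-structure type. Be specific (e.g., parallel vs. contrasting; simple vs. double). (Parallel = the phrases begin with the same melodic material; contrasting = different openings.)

repeated period

The cadence pattern HC–PAC–HC–PAC is weak–strong twice, and phrases 3–4 restate phrases 1–2: a period heard twice, not a double period (which would end weakly at phrase 2).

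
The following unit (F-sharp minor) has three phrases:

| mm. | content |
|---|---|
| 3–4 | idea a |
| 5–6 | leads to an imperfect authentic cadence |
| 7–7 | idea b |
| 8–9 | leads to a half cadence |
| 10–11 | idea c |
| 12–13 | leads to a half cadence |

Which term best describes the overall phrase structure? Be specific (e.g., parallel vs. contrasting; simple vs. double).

phrase group

The final phrase closes with a half cadence, which is not stronger than the preceding half cadence; the 3 phrases lack an overall antecedent–consequent design and so form a phrase group.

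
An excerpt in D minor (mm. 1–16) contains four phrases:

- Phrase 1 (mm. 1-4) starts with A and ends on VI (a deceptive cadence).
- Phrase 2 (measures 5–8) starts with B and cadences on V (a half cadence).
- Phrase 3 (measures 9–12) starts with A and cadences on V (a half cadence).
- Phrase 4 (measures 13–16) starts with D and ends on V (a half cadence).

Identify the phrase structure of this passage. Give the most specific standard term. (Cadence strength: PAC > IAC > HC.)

phrase group

Phrase 4 ends with a half cadence, no stronger than phrase 2's half cadence, so the four phrases do not form a double period; nor do phrases 3–4 duplicate 1–2, so it is not a repeated period. With no phrase reaching a conclusive cadence, the passage is a phrase group.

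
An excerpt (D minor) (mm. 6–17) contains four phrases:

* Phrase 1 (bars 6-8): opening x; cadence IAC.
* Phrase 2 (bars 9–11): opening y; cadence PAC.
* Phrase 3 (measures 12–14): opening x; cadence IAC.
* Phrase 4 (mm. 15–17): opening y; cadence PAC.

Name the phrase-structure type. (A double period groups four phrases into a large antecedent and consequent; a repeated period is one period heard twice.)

The cadence pattern IAC–PAC–IAC–PAC is weak–strong twice, and phrases 3–4 restate phrases 1–2: a period heard twice, not a double period (which would end weakly at phrase 2).

repeated period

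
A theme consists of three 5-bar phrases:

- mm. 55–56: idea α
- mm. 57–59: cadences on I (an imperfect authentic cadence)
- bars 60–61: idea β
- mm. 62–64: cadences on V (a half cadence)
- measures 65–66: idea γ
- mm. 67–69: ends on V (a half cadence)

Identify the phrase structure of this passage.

The final phrase closes with a half cadence, which is not stronger than the preceding half cadence; the 3 phrases lack an overall antecedent–consequent design and so form a phrase group.

phrase group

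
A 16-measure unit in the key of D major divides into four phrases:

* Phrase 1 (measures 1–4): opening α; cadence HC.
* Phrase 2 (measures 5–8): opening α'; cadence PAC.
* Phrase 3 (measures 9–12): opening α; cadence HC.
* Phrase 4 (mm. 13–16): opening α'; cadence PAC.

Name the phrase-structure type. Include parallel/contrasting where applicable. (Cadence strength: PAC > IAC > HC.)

The cadence pattern HC–PAC–HC–PAC is weak–strong twice, and phrases 3–4 restate phrases 1–2: a period heard twice, not a double period (which would end weakly at phrase 2).

repeated period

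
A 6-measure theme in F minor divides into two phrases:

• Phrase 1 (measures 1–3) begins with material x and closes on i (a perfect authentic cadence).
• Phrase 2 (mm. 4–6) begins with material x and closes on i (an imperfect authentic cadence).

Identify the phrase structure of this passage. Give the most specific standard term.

The second phrase closes with an imperfect authentic cadence, which is not stronger than the first phrase's perfect authentic cadence; without a weak→strong cadential pair there is no antecedent–consequent relationship, so this is a phrase group rather than a period.

phrase group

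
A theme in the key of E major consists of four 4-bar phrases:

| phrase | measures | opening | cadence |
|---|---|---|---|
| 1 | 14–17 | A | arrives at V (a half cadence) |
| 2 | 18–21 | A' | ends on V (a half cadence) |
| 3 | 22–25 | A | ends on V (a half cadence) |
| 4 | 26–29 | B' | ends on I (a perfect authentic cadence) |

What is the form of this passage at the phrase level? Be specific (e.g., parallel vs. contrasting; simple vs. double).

parallel double period

Four phrases in two halves: the first half (mm. 14-21) ends with a half cadence, the second (measures 22-29) with a perfect authentic cadence — a large antecedent–consequent pair, i.e. a double period.
Phrase 3 begins with the same material as phrase 1, making it parallel.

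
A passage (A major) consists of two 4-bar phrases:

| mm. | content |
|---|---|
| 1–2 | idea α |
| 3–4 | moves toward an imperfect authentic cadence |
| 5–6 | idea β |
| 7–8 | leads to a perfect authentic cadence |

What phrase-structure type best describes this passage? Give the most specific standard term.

contrasting period

Phrase 1 ends with an imperfect authentic cadence (weaker) and phrase 2 with a perfect authentic cadence (stronger): antecedent + consequent = a period.
The two phrases open with different material (α / β), so the period is contrasting.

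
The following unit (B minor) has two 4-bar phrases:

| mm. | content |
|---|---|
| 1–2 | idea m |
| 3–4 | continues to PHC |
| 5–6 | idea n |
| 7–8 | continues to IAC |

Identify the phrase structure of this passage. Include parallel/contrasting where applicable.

contrasting period

Phrase 1 ends with a Phrygian half cadence (weaker) and phrase 2 with an imperfect authentic cadence (stronger): antecedent + consequent = a period.
The two phrases open with different material (m / n), so the period is contrasting.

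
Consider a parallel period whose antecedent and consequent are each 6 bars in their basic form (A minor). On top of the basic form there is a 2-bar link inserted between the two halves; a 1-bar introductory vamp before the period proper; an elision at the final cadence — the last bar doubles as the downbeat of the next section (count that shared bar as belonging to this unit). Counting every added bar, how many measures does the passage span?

15 measures

Basic parallel period: 6 + 6 = 12 bars.
12 (basic form) + 2 (link) + 1 (introduction) = 15.
The elision shares a bar with the next section but does not change this unit's count.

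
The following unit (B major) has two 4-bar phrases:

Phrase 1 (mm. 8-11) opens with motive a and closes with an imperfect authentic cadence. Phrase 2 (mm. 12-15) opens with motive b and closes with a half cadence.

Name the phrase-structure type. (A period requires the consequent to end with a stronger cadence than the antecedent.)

phrase group

The second phrase closes with a half cadence, which is not stronger than the first phrase's imperfect authentic cadence; without a weak→strong cadential pair there is no antecedent–consequent relationship, so this is a phrase group rather than a period.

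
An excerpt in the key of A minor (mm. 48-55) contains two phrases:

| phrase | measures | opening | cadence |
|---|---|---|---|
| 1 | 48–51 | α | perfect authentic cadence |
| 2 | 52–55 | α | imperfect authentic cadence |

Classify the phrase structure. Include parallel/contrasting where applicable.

phrase group

The second phrase closes with an imperfect authentic cadence, which is not stronger than the first phrase's perfect authentic cadence; without a weak→strong cadential pair there is no antecedent–consequent relationship, so this is a phrase group rather than a period.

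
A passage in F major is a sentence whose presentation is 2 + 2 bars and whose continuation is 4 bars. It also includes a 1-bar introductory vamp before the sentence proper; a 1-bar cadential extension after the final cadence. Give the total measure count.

10 measures

Basic sentence: 2 + 2 + 4 = 8 bars.
8 (basic form) + 1 (introduction) + 1 (cadential extension) = 10.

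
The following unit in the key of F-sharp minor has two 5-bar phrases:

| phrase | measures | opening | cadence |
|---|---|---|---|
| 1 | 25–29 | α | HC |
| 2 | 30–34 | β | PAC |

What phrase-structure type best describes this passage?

contrasting period

Phrase 1 ends with a half cadence (weaker) and phrase 2 with a perfect authentic cadence (stronger): antecedent + consequent = a period.
The two phrases open with different material (α / β), so the period is contrasting.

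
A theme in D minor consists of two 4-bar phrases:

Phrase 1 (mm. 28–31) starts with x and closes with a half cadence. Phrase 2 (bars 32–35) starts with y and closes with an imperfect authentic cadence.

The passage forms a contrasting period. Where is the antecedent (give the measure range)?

measures 28–31

The antecedent is the phrase ending with the weaker cadence (half cadence, phrase 1) and the consequent the one ending more conclusively (imperfect authentic cadence, phrase 2); the antecedent is bars 28–31.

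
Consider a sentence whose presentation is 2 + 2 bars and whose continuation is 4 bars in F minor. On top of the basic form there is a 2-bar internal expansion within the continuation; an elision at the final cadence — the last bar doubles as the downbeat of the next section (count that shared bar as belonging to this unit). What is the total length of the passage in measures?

10 measures

Basic sentence: 2 + 2 + 4 = 8 bars.
8 (basic form) + 2 (internal expansion) = 10.
The elision shares a bar with the next section but does not change this unit's count.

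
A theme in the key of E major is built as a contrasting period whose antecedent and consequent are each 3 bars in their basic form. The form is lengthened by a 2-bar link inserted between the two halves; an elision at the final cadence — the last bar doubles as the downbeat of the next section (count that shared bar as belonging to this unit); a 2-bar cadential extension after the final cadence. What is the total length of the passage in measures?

Basic contrasting period: 3 + 3 = 6 bars.
6 (basic form) + 2 (link) + 2 (cadential extension) = 10.
The elision shares a bar with the next section but does not change this unit's count.

10 measures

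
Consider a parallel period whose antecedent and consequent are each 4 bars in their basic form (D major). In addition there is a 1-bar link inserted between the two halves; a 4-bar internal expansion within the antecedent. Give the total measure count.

13 measures

Basic parallel period: 4 + 4 = 8 bars.
8 (basic form) + 1 (link) + 4 (internal expansion) = 13.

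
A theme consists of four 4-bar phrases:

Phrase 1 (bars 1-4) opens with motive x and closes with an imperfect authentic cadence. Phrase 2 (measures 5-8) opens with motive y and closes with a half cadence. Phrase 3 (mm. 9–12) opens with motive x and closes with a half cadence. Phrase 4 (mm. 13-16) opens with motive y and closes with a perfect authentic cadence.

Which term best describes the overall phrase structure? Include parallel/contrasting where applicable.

parallel double period

Four phrases in two halves: the first half (mm. 1-8) ends with a half cadence, the second (mm. 9–16) with a perfect authentic cadence — a large antecedent–consequent pair, i.e. a double period.
Phrase 3 begins with the same material as phrase 1, making it parallel.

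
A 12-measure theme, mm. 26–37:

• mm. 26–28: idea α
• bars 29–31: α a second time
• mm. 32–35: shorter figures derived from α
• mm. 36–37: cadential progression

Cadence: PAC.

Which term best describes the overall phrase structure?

Basic idea (mm. 26–28) + its repetition (measures 29–31) form the presentation; fragmentation and cadence (mm. 32–37) form the continuation — the 12-bar whole is a sentence.

sentence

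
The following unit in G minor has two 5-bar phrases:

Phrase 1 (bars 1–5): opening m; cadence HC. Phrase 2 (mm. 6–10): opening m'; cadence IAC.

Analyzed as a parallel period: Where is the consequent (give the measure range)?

measures 6–10

The antecedent is the phrase ending with the weaker cadence (half cadence, phrase 1) and the consequent the one ending more conclusively (imperfect authentic cadence, phrase 2); the consequent is bars 6–10.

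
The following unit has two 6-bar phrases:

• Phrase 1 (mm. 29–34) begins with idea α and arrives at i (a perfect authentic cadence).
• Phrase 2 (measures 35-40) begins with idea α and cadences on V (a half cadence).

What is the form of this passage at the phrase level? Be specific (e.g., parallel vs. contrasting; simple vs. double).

phrase group

The second phrase closes with a half cadence, which is not stronger than the first phrase's perfect authentic cadence; without a weak→strong cadential pair there is no antecedent–consequent relationship, so this is a phrase group rather than a period.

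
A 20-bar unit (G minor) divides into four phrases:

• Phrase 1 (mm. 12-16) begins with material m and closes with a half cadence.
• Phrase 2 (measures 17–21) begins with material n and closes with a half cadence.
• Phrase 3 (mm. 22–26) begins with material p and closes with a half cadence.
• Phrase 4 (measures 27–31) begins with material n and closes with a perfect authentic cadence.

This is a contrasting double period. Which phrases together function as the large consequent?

phrases 3 and 4

In a double period the first pair of phrases (ending half cadence) is the large antecedent and the second pair (ending perfect authentic cadence) is the large consequent; the consequent is phrases 3 and 4.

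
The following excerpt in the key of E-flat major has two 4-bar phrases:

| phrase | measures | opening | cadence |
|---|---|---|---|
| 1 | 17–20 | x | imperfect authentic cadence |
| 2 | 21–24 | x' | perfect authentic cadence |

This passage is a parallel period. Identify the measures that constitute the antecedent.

measures 17–20

The antecedent is the phrase ending with the weaker cadence (imperfect authentic cadence, phrase 1) and the consequent the one ending more conclusively (perfect authentic cadence, phrase 2); the antecedent is bars 17-20.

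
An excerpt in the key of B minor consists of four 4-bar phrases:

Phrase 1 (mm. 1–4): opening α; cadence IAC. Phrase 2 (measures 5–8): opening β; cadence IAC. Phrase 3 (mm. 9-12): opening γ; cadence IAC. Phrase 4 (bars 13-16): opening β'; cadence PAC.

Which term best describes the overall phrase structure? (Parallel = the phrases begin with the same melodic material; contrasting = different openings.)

Four phrases in two halves: the first half (bars 1–8) ends with an imperfect authentic cadence, the second (measures 9–16) with a perfect authentic cadence — a large antecedent–consequent pair, i.e. a double period.
Phrase 3 begins with different material from phrase 1, making it contrasting.

contrasting double period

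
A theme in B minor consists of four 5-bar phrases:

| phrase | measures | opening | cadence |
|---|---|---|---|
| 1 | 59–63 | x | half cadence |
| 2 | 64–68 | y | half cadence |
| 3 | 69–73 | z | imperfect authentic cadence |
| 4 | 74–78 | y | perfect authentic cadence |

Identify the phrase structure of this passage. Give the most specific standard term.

Four phrases in two halves: the first half (measures 59–68) ends with a half cadence, the second (mm. 69-78) with a perfect authentic cadence — a large antecedent–consequent pair, i.e. a double period.
Phrase 3 begins with different material from phrase 1, making it contrasting.

contrasting double period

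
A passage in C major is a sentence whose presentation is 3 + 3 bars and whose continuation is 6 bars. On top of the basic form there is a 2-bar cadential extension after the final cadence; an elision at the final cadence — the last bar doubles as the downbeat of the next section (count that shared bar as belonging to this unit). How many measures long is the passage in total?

Basic sentence: 3 + 3 + 6 = 12 bars.
12 (basic form) + 2 (cadential extension) = 14.
The elision shares a bar with the next section but does not change this unit's count.

14 measures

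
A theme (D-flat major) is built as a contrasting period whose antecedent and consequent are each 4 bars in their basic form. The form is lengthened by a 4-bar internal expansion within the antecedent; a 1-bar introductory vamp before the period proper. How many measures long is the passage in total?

13 measures

Basic contrasting period: 4 + 4 = 8 bars.
8 (basic form) + 4 (internal expansion) + 1 (introduction) = 13.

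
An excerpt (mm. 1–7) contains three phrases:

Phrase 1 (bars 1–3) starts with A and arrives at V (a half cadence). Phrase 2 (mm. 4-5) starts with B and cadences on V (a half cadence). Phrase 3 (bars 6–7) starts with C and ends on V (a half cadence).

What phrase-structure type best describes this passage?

phrase group

The final phrase closes with a half cadence, which is not stronger than the preceding half cadence; the 3 phrases lack an overall antecedent–consequent design and so form a phrase group.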